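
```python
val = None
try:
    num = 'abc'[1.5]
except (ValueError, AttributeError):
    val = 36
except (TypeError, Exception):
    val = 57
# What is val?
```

Step-by-step execution trace:
1. `num = 'abc'[1.5]` raises TypeError.
2. `except (ValueError, AttributeError)` does not match TypeError; skipped.
3. `except (TypeError, Exception)` matches (TypeError is in the tuple) → val = 57.
Result: 57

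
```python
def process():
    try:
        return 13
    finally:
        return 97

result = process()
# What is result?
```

Step-by-step execution trace:
1. `process()` enters try: `return 13` sets pending return value 13.
2. Before returning, `finally: return 97` runs and overrides the pending return.
3. process() returns 97 → result = 97.
Result: 97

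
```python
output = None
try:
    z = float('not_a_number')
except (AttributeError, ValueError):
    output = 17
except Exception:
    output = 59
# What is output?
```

Step-by-step execution trace:
1. `z = float('not_a_number')` raises ValueError.
2. `except (AttributeError, ValueError)` matches (ValueError is in the tuple) → output = 17.
3. `except Exception` is not reached.
Result: 17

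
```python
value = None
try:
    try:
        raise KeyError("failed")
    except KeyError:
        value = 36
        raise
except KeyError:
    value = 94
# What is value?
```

Step-by-step execution trace:
1. Inner try: `raise KeyError("failed")` raises KeyError.
2. Inner `except KeyError` matches → value = 36.
3. bare `raise` re-raises the same KeyError.
4. Outer `except KeyError` matches → value = 94.
Result: 94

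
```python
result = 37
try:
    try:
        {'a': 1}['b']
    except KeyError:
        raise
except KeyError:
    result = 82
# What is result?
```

Step-by-step execution trace:
1. Inner try: `{'a': 1}['b']` raises KeyError.
2. Inner `except KeyError` matches; bare `raise` re-raises the same KeyError.
3. Outer `except KeyError` matches → result = 82.
Result: 82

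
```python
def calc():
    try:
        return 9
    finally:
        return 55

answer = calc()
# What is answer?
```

Step-by-step execution trace:
1. `calc()` enters try: `return 9` sets pending return value 9.
2. Before returning, `finally: return 55` runs and overrides the pending return.
3. calc() returns 55 → answer = 55.
Result: 55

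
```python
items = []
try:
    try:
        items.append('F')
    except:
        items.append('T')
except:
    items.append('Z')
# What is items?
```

Step-by-step execution trace:
1. Inner try: `items.append('F')` → items = ['F']. No exception raised.
2. Inner `except` is skipped.
3. Inner try completes normally; outer `except` is skipped.
Result: ['F']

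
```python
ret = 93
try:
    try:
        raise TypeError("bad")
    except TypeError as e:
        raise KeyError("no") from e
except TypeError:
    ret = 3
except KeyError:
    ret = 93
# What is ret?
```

Step-by-step execution trace:
1. Inner try raises TypeError; inner `except TypeError as e` catches it.
2. `raise KeyError(...) from e` raises KeyError (TypeError is attached as __cause__, but only KeyError is active).
3. Outer `except TypeError` does not match KeyError; skipped.
4. Outer `except KeyError` matches → ret = 93.
Result: 93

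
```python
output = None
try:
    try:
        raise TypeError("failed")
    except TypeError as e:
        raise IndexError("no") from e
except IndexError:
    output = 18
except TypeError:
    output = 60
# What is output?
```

Step-by-step execution trace:
1. Inner try raises TypeError; inner `except TypeError as e` catches it.
2. `raise IndexError(...) from e` raises IndexError (TypeError is attached as __cause__, but only IndexError is active).
3. Outer `except IndexError` matches → output = 18.
4. `except TypeError` is not reached.
Result: 18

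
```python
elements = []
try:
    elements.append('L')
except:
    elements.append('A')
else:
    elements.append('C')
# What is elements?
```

Step-by-step execution trace:
1. try: `elements.append('L')` → elements = ['L']. No exception raised.
2. `except` is skipped.
3. `else` runs (try completed without exception): `elements.append('C')` → elements = ['L', 'C'].
Result: ['L', 'C']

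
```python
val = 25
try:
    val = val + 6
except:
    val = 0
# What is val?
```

Step-by-step execution trace:
1. val starts at 25.
2. try: `val = val + 6` → val = 31. No exception raised.
3. `except` is skipped.
Result: 31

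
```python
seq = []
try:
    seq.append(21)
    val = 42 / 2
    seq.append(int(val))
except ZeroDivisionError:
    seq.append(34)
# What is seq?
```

Step-by-step execution trace:
1. try: `seq.append(21)` → seq = [21].
2. `val = 42 / 2` → val = 21.0. No exception raised.
3. `seq.append(int(val))` → seq = [21, 21].
4. `except ZeroDivisionError` is skipped (no exception was raised).
Result: [21, 21]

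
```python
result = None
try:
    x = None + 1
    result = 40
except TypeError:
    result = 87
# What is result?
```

Step-by-step execution trace:
1. `x = None + 1` raises TypeError.
2. `result = 40` is not reached.
3. `except TypeError` matches → result = 87.
Result: 87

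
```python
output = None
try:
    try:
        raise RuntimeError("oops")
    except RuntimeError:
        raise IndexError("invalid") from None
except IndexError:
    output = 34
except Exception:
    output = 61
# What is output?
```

Step-by-step execution trace:
1. Inner try raises RuntimeError; inner `except RuntimeError` catches it.
2. `raise IndexError(...) from None` raises IndexError (from None suppresses __context__, but the active exception is still IndexError).
3. Outer `except IndexError` matches → output = 34.
4. `except Exception` is not reached.
Result: 34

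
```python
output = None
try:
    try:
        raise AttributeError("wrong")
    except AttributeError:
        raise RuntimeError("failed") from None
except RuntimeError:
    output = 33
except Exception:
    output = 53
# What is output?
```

Step-by-step execution trace:
1. Inner try raises AttributeError; inner `except AttributeError` catches it.
2. `raise RuntimeError(...) from None` raises RuntimeError (from None suppresses __context__, but the active exception is still RuntimeError).
3. Outer `except RuntimeError` matches → output = 33.
4. `except Exception` is not reached.
Result: 33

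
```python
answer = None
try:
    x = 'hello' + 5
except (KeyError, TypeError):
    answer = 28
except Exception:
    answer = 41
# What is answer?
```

Step-by-step execution trace:
1. `x = 'hello' + 5` raises TypeError.
2. `except (KeyError, TypeError)` matches (TypeError is in the tuple) → answer = 28.
3. `except Exception` is not reached.
Result: 28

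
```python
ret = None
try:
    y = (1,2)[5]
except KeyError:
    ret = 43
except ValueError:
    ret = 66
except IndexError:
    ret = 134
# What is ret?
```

Step-by-step execution trace:
1. `y = (1,2)[5]` raises IndexError.
2. `except KeyError` does not match IndexError; skipped.
3. `except ValueError` does not match IndexError; skipped.
4. `except IndexError` matches → ret = 134.
Result: 134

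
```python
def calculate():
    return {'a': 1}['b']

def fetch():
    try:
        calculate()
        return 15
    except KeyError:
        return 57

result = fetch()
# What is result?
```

Step-by-step execution trace:
1. `fetch()` calls `calculate()`.
2. `calculate()` evaluates `{'a': 1}['b']`, which raises KeyError; it propagates to the caller.
3. `return 15` is not reached.
4. `except KeyError` in fetch matches → returns 57.
5. result = 57.
Result: 57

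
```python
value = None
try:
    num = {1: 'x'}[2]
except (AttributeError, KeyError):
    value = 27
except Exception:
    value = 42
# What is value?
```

Step-by-step execution trace:
1. `num = {1: 'x'}[2]` raises KeyError.
2. `except (AttributeError, KeyError)` matches (KeyError is in the tuple) → value = 27.
3. `except Exception` is not reached.
Result: 27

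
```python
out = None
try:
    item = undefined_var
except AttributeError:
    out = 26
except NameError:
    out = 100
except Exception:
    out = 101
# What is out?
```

Step-by-step execution trace:
1. `item = undefined_var` raises NameError.
2. `except AttributeError` does not match NameError; skipped.
3. `except NameError` matches → out = 100.
4. Remaining except clauses are skipped.
Result: 100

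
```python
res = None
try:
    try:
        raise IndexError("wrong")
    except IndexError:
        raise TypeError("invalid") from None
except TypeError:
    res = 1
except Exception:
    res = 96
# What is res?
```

Step-by-step execution trace:
1. Inner try raises IndexError; inner `except IndexError` catches it.
2. `raise TypeError(...) from None` raises TypeError (from None suppresses __context__, but the active exception is still TypeError).
3. Outer `except TypeError` matches → res = 1.
4. `except Exception` is not reached.
Result: 1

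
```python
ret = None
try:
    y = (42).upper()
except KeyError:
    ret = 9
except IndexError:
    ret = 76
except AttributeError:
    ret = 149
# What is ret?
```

Step-by-step execution trace:
1. `y = (42).upper()` raises AttributeError.
2. `except KeyError` does not match AttributeError; skipped.
3. `except IndexError` does not match AttributeError; skipped.
4. `except AttributeError` matches → ret = 149.
Result: 149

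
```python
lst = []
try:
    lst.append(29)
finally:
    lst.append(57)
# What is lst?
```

Step-by-step execution trace:
1. try: `lst.append(29)` → lst = [29].
2. The try body completes without raising.
3. finally always runs: `lst.append(57)` → lst = [29, 57].
Result: [29, 57]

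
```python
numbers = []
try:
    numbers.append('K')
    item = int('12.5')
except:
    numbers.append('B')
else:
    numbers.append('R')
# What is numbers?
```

Step-by-step execution trace:
1. try: `numbers.append('K')` → numbers = ['K'].
2. `item = int('12.5')` raises ValueError.
3. bare `except` matches → `numbers.append('B')` → numbers = ['K', 'B'].
4. `else` is skipped (an exception was raised).
Result: ['K', 'B']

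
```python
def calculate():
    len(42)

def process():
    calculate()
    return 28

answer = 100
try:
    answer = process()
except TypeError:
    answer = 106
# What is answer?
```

Step-by-step execution trace:
1. answer starts at 100.
2. try: `process()` calls `calculate()`.
3. `calculate()` evaluates `len(42)`, which raises TypeError; it propagates through process (uncaught).
4. `return 28` in process is not reached; the assignment to answer does not complete.
5. `except TypeError` matches → answer = 106.
Result: 106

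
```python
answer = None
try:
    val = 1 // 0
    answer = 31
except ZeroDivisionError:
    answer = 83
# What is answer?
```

Step-by-step execution trace:
1. `val = 1 // 0` raises ZeroDivisionError.
2. `answer = 31` is not reached.
3. `except ZeroDivisionError` matches → answer = 83.
Result: 83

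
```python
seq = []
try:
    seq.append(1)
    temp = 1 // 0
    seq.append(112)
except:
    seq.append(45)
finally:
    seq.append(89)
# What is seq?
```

Step-by-step execution trace:
1. try: `seq.append(1)` → seq = [1].
2. `temp = 1 // 0` raises ZeroDivisionError; `seq.append(112)` is not reached.
3. bare `except` matches → `seq.append(45)` → seq = [1, 45].
4. finally always runs: `seq.append(89)` → seq = [1, 45, 89].
Result: [1, 45, 89]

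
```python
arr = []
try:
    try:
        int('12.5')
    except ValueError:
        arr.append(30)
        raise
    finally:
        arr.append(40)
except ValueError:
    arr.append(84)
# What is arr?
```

Step-by-step execution trace:
1. Inner try: `int('12.5')` raises ValueError.
2. Inner `except ValueError` matches → `arr.append(30)` → arr = [30].
3. bare `raise` re-raises ValueError.
4. Inner `finally` runs during unwinding: `arr.append(40)` → arr = [30, 40].
5. Outer `except ValueError` matches → `arr.append(84)` → arr = [30, 40, 84].
Result: [30, 40, 84]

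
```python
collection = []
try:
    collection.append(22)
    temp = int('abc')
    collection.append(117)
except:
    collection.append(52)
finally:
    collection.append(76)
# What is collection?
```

Step-by-step execution trace:
1. try: `collection.append(22)` → collection = [22].
2. `temp = int('abc')` raises ValueError; `collection.append(117)` is not reached.
3. bare `except` matches → `collection.append(52)` → collection = [22, 52].
4. finally always runs: `collection.append(76)` → collection = [22, 52, 76].
Result: [22, 52, 76]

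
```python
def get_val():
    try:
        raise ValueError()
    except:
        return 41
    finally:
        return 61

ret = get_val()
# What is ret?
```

Step-by-step execution trace:
1. `get_val()` enters try: `raise ValueError()` raises ValueError.
2. bare `except` matches → `return 41` sets pending return value 41.
3. Before returning, `finally: return 61` runs and overrides the pending return.
4. get_val() returns 61 → ret = 61.
Result: 61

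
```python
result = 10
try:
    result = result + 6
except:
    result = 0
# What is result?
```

Step-by-step execution trace:
1. result starts at 10.
2. try: `result = result + 6` → result = 16. No exception raised.
3. `except` is skipped.
Result: 16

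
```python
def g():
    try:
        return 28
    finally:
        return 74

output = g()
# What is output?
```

Step-by-step execution trace:
1. `g()` enters try: `return 28` sets pending return value 28.
2. Before returning, `finally: return 74` runs and overrides the pending return.
3. g() returns 74 → output = 74.
Result: 74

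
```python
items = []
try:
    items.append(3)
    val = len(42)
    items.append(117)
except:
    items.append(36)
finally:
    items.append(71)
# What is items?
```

Step-by-step execution trace:
1. try: `items.append(3)` → items = [3].
2. `val = len(42)` raises TypeError; `items.append(117)` is not reached.
3. bare `except` matches → `items.append(36)` → items = [3, 36].
4. finally always runs: `items.append(71)` → items = [3, 36, 71].
Result: [3, 36, 71]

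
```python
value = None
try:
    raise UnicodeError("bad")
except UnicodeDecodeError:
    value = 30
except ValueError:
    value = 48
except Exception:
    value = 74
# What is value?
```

Step-by-step execution trace:
1. `raise UnicodeError(...)` raises UnicodeError.
2. `except UnicodeDecodeError` does not match (UnicodeError is not a subclass of UnicodeDecodeError); skipped.
3. `except ValueError` matches (UnicodeError is a subclass of ValueError) → value = 48.
4. `except Exception` is not reached.
Result: 48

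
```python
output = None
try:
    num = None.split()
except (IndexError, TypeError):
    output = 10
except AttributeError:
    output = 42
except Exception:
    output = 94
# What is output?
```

Step-by-step execution trace:
1. `num = None.split()` raises AttributeError.
2. `except (IndexError, TypeError)` does not match AttributeError; skipped.
3. `except AttributeError` matches (exact type match) → output = 42.
4. `except Exception` is not reached.
Result: 42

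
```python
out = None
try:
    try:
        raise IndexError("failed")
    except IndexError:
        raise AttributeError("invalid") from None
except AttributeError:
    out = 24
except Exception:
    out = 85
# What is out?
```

Step-by-step execution trace:
1. Inner try raises IndexError; inner `except IndexError` catches it.
2. `raise AttributeError(...) from None` raises AttributeError (from None suppresses __context__, but the active exception is still AttributeError).
3. Outer `except AttributeError` matches → out = 24.
4. `except Exception` is not reached.
Result: 24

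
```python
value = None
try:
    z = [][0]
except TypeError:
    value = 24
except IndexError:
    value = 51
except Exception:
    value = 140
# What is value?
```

Step-by-step execution trace:
1. `z = [][0]` raises IndexError.
2. `except TypeError` does not match IndexError; skipped.
3. `except IndexError` matches → value = 51.
4. Remaining except clauses are skipped.
Result: 51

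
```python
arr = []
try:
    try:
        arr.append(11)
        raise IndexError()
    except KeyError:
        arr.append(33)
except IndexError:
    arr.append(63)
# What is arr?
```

Step-by-step execution trace:
1. Inner try: `arr.append(11)` → arr = [11].
2. `raise IndexError()` raises IndexError.
3. Inner `except KeyError` does not match IndexError; exception propagates to outer try.
4. Outer `except IndexError` matches → `arr.append(63)` → arr = [11, 63].
Result: [11, 63]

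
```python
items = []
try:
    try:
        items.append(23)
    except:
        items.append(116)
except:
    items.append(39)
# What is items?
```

Step-by-step execution trace:
1. Inner try: `items.append(23)` → items = [23]. No exception raised.
2. Inner `except` is skipped.
3. Inner try completes normally; outer `except` is skipped.
Result: [23]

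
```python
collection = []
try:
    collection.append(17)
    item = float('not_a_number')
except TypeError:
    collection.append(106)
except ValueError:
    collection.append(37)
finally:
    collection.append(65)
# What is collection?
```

Step-by-step execution trace:
1. try: `collection.append(17)` → collection = [17].
2. `item = float('not_a_number')` raises ValueError.
3. `except TypeError` does not match ValueError; skipped.
4. `except ValueError` matches → `collection.append(37)` → collection = [17, 37].
5. finally always runs: `collection.append(65)` → collection = [17, 37, 65].
Result: [17, 37, 65]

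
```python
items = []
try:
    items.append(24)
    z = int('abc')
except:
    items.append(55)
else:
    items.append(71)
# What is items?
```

Step-by-step execution trace:
1. try: `items.append(24)` → items = [24].
2. `z = int('abc')` raises ValueError.
3. bare `except` matches → `items.append(55)` → items = [24, 55].
4. `else` is skipped (an exception was raised).
Result: [24, 55]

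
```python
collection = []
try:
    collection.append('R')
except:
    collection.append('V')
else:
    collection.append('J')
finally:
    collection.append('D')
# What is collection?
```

Step-by-step execution trace:
1. try: `collection.append('R')` → collection = ['R']. No exception raised.
2. `except` is skipped.
3. `else` runs: `collection.append('J')` → collection = ['R', 'J'].
4. `finally` always runs: `collection.append('D')` → collection = ['R', 'J', 'D'].
Result: ['R', 'J', 'D']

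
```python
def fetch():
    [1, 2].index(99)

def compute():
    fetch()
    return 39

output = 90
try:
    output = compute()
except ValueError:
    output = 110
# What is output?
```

Step-by-step execution trace:
1. output starts at 90.
2. try: `compute()` calls `fetch()`.
3. `fetch()` evaluates `[1, 2].index(99)`, which raises ValueError; it propagates through compute (uncaught).
4. `return 39` in compute is not reached; the assignment to output does not complete.
5. `except ValueError` matches → output = 110.
Result: 110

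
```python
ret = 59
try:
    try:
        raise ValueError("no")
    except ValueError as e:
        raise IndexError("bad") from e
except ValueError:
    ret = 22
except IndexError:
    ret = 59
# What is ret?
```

Step-by-step execution trace:
1. Inner try raises ValueError; inner `except ValueError as e` catches it.
2. `raise IndexError(...) from e` raises IndexError (ValueError is attached as __cause__, but only IndexError is active).
3. Outer `except ValueError` does not match IndexError; skipped.
4. Outer `except IndexError` matches → ret = 59.
Result: 59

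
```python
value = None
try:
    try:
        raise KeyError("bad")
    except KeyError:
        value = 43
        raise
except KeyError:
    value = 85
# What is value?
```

Step-by-step execution trace:
1. Inner try: `raise KeyError("bad")` raises KeyError.
2. Inner `except KeyError` matches → value = 43.
3. bare `raise` re-raises the same KeyError.
4. Outer `except KeyError` matches → value = 85.
Result: 85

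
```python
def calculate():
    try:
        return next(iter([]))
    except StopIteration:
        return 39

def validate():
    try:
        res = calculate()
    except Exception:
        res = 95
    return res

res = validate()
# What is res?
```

Step-by-step execution trace:
1. `validate()` calls `calculate()`.
2. In calculate: `next(iter([]))` raises StopIteration; `except StopIteration` catches it → returns 39.
3. In validate: `res = calculate()` → res = 39. No exception reaches validate.
4. `except Exception` is skipped; validate returns 39.
5. res = 39.
Result: 39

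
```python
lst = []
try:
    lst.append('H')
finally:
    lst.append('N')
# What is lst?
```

Step-by-step execution trace:
1. try: `lst.append('H')` → lst = ['H'].
2. The try body completes without raising.
3. finally always runs: `lst.append('N')` → lst = ['H', 'N'].
Result: ['H', 'N']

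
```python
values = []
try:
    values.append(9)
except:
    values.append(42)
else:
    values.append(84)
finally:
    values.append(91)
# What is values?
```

Step-by-step execution trace:
1. try: `values.append(9)` → values = [9]. No exception raised.
2. `except` is skipped.
3. `else` runs: `values.append(84)` → values = [9, 84].
4. `finally` always runs: `values.append(91)` → values = [9, 84, 91].
Result: [9, 84, 91]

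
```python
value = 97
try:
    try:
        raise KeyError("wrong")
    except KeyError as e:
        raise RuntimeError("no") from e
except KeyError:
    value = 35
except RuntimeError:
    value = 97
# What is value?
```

Step-by-step execution trace:
1. Inner try raises KeyError; inner `except KeyError as e` catches it.
2. `raise RuntimeError(...) from e` raises RuntimeError (KeyError is attached as __cause__, but only RuntimeError is active).
3. Outer `except KeyError` does not match RuntimeError; skipped.
4. Outer `except RuntimeError` matches → value = 97.
Result: 97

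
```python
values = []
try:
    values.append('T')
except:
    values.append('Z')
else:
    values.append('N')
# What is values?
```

Step-by-step execution trace:
1. try: `values.append('T')` → values = ['T']. No exception raised.
2. `except` is skipped.
3. `else` runs (try completed without exception): `values.append('N')` → values = ['T', 'N'].
Result: ['T', 'N']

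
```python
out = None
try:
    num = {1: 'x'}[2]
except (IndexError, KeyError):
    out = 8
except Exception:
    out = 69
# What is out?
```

Step-by-step execution trace:
1. `num = {1: 'x'}[2]` raises KeyError.
2. `except (IndexError, KeyError)` matches (KeyError is in the tuple) → out = 8.
3. `except Exception` is not reached.
Result: 8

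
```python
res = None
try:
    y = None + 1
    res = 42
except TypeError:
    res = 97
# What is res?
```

Step-by-step execution trace:
1. `y = None + 1` raises TypeError.
2. `res = 42` is not reached.
3. `except TypeError` matches → res = 97.
Result: 97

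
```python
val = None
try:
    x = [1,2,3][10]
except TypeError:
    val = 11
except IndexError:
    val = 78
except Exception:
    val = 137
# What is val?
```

Step-by-step execution trace:
1. `x = [1,2,3][10]` raises IndexError.
2. `except TypeError` does not match IndexError; skipped.
3. `except IndexError` matches → val = 78.
4. Remaining except clauses are skipped.
Result: 78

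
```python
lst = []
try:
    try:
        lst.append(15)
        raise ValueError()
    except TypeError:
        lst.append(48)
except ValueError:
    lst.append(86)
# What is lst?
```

Step-by-step execution trace:
1. Inner try: `lst.append(15)` → lst = [15].
2. `raise ValueError()` raises ValueError.
3. Inner `except TypeError` does not match ValueError; exception propagates to outer try.
4. Outer `except ValueError` matches → `lst.append(86)` → lst = [15, 86].
Result: [15, 86]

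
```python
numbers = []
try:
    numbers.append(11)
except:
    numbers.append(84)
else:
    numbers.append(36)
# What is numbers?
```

Step-by-step execution trace:
1. try: `numbers.append(11)` → numbers = [11]. No exception raised.
2. `except` is skipped.
3. `else` runs (try completed without exception): `numbers.append(36)` → numbers = [11, 36].
Result: [11, 36]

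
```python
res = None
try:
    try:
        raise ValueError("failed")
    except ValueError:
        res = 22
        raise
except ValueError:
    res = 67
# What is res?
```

Step-by-step execution trace:
1. Inner try: `raise ValueError("failed")` raises ValueError.
2. Inner `except ValueError` matches → res = 22.
3. bare `raise` re-raises the same ValueError.
4. Outer `except ValueError` matches → res = 67.
Result: 67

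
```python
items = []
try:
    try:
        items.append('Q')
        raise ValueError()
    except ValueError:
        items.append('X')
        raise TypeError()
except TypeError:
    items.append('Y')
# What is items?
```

Step-by-step execution trace:
1. Inner try: `items.append('Q')` → items = ['Q'].
2. `raise ValueError()` raises ValueError.
3. Inner `except ValueError` matches → `items.append('X')` → items = ['Q', 'X'].
4. `raise TypeError()` raises TypeError; propagates to outer try.
5. Outer `except TypeError` matches → `items.append('Y')` → items = ['Q', 'X', 'Y'].
Result: ['Q', 'X', 'Y']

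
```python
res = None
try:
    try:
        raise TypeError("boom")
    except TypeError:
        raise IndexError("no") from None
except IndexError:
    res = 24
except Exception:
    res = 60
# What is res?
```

Step-by-step execution trace:
1. Inner try raises TypeError; inner `except TypeError` catches it.
2. `raise IndexError(...) from None` raises IndexError (from None suppresses __context__, but the active exception is still IndexError).
3. Outer `except IndexError` matches → res = 24.
4. `except Exception` is not reached.
Result: 24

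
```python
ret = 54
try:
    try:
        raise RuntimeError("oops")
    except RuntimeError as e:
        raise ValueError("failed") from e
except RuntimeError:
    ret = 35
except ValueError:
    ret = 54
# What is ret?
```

Step-by-step execution trace:
1. Inner try raises RuntimeError; inner `except RuntimeError as e` catches it.
2. `raise ValueError(...) from e` raises ValueError (RuntimeError is attached as __cause__, but only ValueError is active).
3. Outer `except RuntimeError` does not match ValueError; skipped.
4. Outer `except ValueError` matches → ret = 54.
Result: 54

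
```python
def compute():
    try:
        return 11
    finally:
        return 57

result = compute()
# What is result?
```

Step-by-step execution trace:
1. `compute()` enters try: `return 11` sets pending return value 11.
2. Before returning, `finally: return 57` runs and overrides the pending return.
3. compute() returns 57 → result = 57.
Result: 57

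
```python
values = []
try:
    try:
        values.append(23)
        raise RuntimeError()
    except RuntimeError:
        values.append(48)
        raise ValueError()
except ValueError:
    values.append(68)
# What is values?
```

Step-by-step execution trace:
1. Inner try: `values.append(23)` → values = [23].
2. `raise RuntimeError()` raises RuntimeError.
3. Inner `except RuntimeError` matches → `values.append(48)` → values = [23, 48].
4. `raise ValueError()` raises ValueError; propagates to outer try.
5. Outer `except ValueError` matches → `values.append(68)` → values = [23, 48, 68].
Result: [23, 48, 68]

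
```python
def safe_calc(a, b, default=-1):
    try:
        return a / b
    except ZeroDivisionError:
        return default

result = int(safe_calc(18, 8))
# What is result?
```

Step-by-step execution trace:
1. `safe_calc(18, 8)` enters try: `return 18 / 8` → returns 2.25. No exception raised.
2. `except ZeroDivisionError` is skipped.
3. `int(2.25)` → 2 → result = 2.
Result: 2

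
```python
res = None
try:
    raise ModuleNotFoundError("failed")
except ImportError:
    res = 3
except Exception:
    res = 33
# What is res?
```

Step-by-step execution trace:
1. `raise ModuleNotFoundError(...)` raises ModuleNotFoundError.
2. `except ImportError` matches (ModuleNotFoundError is a subclass of ImportError) → res = 3.
3. `except Exception` is not reached.
Result: 3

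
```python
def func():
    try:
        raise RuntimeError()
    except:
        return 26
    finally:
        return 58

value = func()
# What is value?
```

Step-by-step execution trace:
1. `func()` enters try: `raise RuntimeError()` raises RuntimeError.
2. bare `except` matches → `return 26` sets pending return value 26.
3. Before returning, `finally: return 58` runs and overrides the pending return.
4. func() returns 58 → value = 58.
Result: 58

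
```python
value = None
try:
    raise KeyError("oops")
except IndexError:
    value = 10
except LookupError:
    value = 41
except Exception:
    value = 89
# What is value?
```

Step-by-step execution trace:
1. `raise KeyError(...)` raises KeyError.
2. `except IndexError` does not match (KeyError is not a subclass of IndexError); skipped.
3. `except LookupError` matches (KeyError is a subclass of LookupError) → value = 41.
4. `except Exception` is not reached.
Result: 41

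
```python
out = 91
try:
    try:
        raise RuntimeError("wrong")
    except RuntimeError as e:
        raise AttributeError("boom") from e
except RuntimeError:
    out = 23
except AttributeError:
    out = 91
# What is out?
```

Step-by-step execution trace:
1. Inner try raises RuntimeError; inner `except RuntimeError as e` catches it.
2. `raise AttributeError(...) from e` raises AttributeError (RuntimeError is attached as __cause__, but only AttributeError is active).
3. Outer `except RuntimeError` does not match AttributeError; skipped.
4. Outer `except AttributeError` matches → out = 91.
Result: 91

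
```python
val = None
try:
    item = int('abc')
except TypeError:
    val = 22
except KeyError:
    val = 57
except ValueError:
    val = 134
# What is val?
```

Step-by-step execution trace:
1. `item = int('abc')` raises ValueError.
2. `except TypeError` does not match ValueError; skipped.
3. `except KeyError` does not match ValueError; skipped.
4. `except ValueError` matches → val = 134.
Result: 134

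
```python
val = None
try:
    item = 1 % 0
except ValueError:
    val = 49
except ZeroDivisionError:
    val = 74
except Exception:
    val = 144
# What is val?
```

Step-by-step execution trace:
1. `item = 1 % 0` raises ZeroDivisionError.
2. `except ValueError` does not match ZeroDivisionError; skipped.
3. `except ZeroDivisionError` matches → val = 74.
4. Remaining except clauses are skipped.
Result: 74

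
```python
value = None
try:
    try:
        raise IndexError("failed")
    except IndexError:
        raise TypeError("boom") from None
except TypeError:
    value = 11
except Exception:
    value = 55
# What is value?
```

Step-by-step execution trace:
1. Inner try raises IndexError; inner `except IndexError` catches it.
2. `raise TypeError(...) from None` raises TypeError (from None suppresses __context__, but the active exception is still TypeError).
3. Outer `except TypeError` matches → value = 11.
4. `except Exception` is not reached.
Result: 11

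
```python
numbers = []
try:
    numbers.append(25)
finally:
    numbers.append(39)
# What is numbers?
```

Step-by-step execution trace:
1. try: `numbers.append(25)` → numbers = [25].
2. The try body completes without raising.
3. finally always runs: `numbers.append(39)` → numbers = [25, 39].
Result: [25, 39]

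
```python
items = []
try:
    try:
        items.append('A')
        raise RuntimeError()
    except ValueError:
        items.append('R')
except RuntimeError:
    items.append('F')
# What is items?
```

Step-by-step execution trace:
1. Inner try: `items.append('A')` → items = ['A'].
2. `raise RuntimeError()` raises RuntimeError.
3. Inner `except ValueError` does not match RuntimeError; exception propagates to outer try.
4. Outer `except RuntimeError` matches → `items.append('F')` → items = ['A', 'F'].
Result: ['A', 'F']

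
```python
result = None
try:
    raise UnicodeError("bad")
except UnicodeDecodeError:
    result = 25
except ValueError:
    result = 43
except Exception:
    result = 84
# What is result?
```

Step-by-step execution trace:
1. `raise UnicodeError(...)` raises UnicodeError.
2. `except UnicodeDecodeError` does not match (UnicodeError is not a subclass of UnicodeDecodeError); skipped.
3. `except ValueError` matches (UnicodeError is a subclass of ValueError) → result = 43.
4. `except Exception` is not reached.
Result: 43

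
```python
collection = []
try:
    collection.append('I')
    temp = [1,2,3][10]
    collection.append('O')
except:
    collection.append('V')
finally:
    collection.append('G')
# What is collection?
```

Step-by-step execution trace:
1. try: `collection.append('I')` → collection = ['I'].
2. `temp = [1,2,3][10]` raises IndexError; `collection.append('O')` is not reached.
3. bare `except` matches → `collection.append('V')` → collection = ['I', 'V'].
4. finally always runs: `collection.append('G')` → collection = ['I', 'V', 'G'].
Result: ['I', 'V', 'G']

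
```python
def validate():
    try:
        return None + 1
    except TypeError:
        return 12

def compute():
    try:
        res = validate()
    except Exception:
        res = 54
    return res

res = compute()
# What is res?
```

Step-by-step execution trace:
1. `compute()` calls `validate()`.
2. In validate: `None + 1` raises TypeError; `except TypeError` catches it → returns 12.
3. In compute: `res = validate()` → res = 12. No exception reaches compute.
4. `except Exception` is skipped; compute returns 12.
5. res = 12.
Result: 12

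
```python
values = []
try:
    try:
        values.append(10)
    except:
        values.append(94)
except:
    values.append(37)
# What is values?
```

Step-by-step execution trace:
1. Inner try: `values.append(10)` → values = [10]. No exception raised.
2. Inner `except` is skipped.
3. Inner try completes normally; outer `except` is skipped.
Result: [10]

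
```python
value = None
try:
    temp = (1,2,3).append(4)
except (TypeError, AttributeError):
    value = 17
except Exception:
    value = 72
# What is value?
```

Step-by-step execution trace:
1. `temp = (1,2,3).append(4)` raises AttributeError.
2. `except (TypeError, AttributeError)` matches (AttributeError is in the tuple) → value = 17.
3. `except Exception` is not reached.
Result: 17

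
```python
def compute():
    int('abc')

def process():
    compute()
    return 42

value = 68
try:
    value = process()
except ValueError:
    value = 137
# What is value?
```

Step-by-step execution trace:
1. value starts at 68.
2. try: `process()` calls `compute()`.
3. `compute()` evaluates `int('abc')`, which raises ValueError; it propagates through process (uncaught).
4. `return 42` in process is not reached; the assignment to value does not complete.
5. `except ValueError` matches → value = 137.
Result: 137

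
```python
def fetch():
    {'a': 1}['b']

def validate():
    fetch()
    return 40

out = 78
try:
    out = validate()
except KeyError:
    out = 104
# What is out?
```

Step-by-step execution trace:
1. out starts at 78.
2. try: `validate()` calls `fetch()`.
3. `fetch()` evaluates `{'a': 1}['b']`, which raises KeyError; it propagates through validate (uncaught).
4. `return 40` in validate is not reached; the assignment to out does not complete.
5. `except KeyError` matches → out = 104.
Result: 104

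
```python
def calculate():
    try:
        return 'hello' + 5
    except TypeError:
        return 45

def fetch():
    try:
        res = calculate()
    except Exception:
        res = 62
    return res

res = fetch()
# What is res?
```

Step-by-step execution trace:
1. `fetch()` calls `calculate()`.
2. In calculate: `'hello' + 5` raises TypeError; `except TypeError` catches it → returns 45.
3. In fetch: `res = calculate()` → res = 45. No exception reaches fetch.
4. `except Exception` is skipped; fetch returns 45.
5. res = 45.
Result: 45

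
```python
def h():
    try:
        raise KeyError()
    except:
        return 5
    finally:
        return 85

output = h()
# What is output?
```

Step-by-step execution trace:
1. `h()` enters try: `raise KeyError()` raises KeyError.
2. bare `except` matches → `return 5` sets pending return value 5.
3. Before returning, `finally: return 85` runs and overrides the pending return.
4. h() returns 85 → output = 85.
Result: 85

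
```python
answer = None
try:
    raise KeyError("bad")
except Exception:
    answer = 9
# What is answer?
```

Step-by-step execution trace:
1. `raise KeyError(...)` raises KeyError.
2. `except Exception` matches (KeyError is a subclass of Exception) → answer = 9.
Result: 9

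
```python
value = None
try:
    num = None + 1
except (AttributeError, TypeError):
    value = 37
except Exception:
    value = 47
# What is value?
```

Step-by-step execution trace:
1. `num = None + 1` raises TypeError.
2. `except (AttributeError, TypeError)` matches (TypeError is in the tuple) → value = 37.
3. `except Exception` is not reached.
Result: 37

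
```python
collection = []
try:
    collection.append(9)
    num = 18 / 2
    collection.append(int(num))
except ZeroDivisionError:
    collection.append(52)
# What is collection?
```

Step-by-step execution trace:
1. try: `collection.append(9)` → collection = [9].
2. `num = 18 / 2` → num = 9.0. No exception raised.
3. `collection.append(int(num))` → collection = [9, 9].
4. `except ZeroDivisionError` is skipped (no exception was raised).
Result: [9, 9]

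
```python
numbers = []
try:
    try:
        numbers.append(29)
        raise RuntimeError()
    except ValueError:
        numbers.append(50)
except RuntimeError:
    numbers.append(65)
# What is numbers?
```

Step-by-step execution trace:
1. Inner try: `numbers.append(29)` → numbers = [29].
2. `raise RuntimeError()` raises RuntimeError.
3. Inner `except ValueError` does not match RuntimeError; exception propagates to outer try.
4. Outer `except RuntimeError` matches → `numbers.append(65)` → numbers = [29, 65].
Result: [29, 65]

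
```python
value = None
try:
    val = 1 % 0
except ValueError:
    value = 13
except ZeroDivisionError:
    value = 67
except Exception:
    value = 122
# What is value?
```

Step-by-step execution trace:
1. `val = 1 % 0` raises ZeroDivisionError.
2. `except ValueError` does not match ZeroDivisionError; skipped.
3. `except ZeroDivisionError` matches → value = 67.
4. Remaining except clauses are skipped.
Result: 67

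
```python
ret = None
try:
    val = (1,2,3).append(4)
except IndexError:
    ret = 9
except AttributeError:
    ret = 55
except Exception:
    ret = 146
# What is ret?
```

Step-by-step execution trace:
1. `val = (1,2,3).append(4)` raises AttributeError.
2. `except IndexError` does not match AttributeError; skipped.
3. `except AttributeError` matches → ret = 55.
4. Remaining except clauses are skipped.
Result: 55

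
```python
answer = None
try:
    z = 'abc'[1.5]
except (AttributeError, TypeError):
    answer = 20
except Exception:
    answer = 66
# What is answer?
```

Step-by-step execution trace:
1. `z = 'abc'[1.5]` raises TypeError.
2. `except (AttributeError, TypeError)` matches (TypeError is in the tuple) → answer = 20.
3. `except Exception` is not reached.
Result: 20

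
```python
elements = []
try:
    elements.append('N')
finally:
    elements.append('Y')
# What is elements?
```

Step-by-step execution trace:
1. try: `elements.append('N')` → elements = ['N'].
2. The try body completes without raising.
3. finally always runs: `elements.append('Y')` → elements = ['N', 'Y'].
Result: ['N', 'Y']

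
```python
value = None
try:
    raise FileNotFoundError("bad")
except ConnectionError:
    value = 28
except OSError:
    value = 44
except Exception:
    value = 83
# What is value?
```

Step-by-step execution trace:
1. `raise FileNotFoundError(...)` raises FileNotFoundError.
2. `except ConnectionError` does not match (FileNotFoundError is not a subclass of ConnectionError); skipped.
3. `except OSError` matches (FileNotFoundError is a subclass of OSError) → value = 44.
4. `except Exception` is not reached.
Result: 44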